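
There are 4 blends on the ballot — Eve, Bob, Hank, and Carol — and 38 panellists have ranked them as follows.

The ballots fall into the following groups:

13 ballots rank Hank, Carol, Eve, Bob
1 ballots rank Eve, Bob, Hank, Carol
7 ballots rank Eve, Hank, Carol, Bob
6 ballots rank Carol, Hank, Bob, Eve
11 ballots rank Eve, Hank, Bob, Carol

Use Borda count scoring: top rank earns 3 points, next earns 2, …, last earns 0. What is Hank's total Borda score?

Borda scores:
  Eve: 13·1 + 3 + 7·3 + 6·0 + 11·3 = 70
  Bob: 13·0 + 2 + 7·0 + 6·1 + 11·1 = 19
  Hank: 13·3 + 1 + 7·2 + 6·2 + 11·2 = 88
  Carol: 13·2 + 0 + 7·1 + 6·3 + 11·0 = 51

88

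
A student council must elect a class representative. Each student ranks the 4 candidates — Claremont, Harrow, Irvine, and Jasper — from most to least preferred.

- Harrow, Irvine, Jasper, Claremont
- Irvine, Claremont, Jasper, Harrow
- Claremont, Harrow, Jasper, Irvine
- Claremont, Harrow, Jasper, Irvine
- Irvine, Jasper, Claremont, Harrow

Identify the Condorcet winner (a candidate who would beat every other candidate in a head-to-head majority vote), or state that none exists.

Head-to-head results (5 voters total):
Claremont vs Harrow: Claremont wins 4–1.
Claremont vs Irvine: Irvine wins 3–2.
Claremont vs Jasper: Claremont wins 3–2.
Harrow vs Irvine: Harrow wins 3–2.
Harrow vs Jasper: Harrow wins 3–2.
Irvine vs Jasper: Irvine wins 3–2.
No candidate beats all others: Claremont beats Harrow beats Irvine beats Claremont, a majority cycle.

None — there is no Condorcet winner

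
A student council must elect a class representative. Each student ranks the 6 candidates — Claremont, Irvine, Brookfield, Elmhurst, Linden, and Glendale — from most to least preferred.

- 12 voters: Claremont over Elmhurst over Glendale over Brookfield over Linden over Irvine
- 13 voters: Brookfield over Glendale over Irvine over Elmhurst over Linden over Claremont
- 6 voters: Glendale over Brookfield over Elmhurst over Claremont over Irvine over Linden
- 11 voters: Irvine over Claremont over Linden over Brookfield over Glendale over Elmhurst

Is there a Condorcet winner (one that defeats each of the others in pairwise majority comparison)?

Head-to-head results (42 voters total):
Claremont vs Irvine: Irvine wins 24–18.
Claremont vs Brookfield: Claremont wins 23–19.
Claremont vs Elmhurst: Claremont wins 23–19.
Claremont vs Linden: Claremont wins 29–13.
Claremont vs Glendale: Claremont wins 23–19.
Irvine vs Brookfield: Brookfield wins 31–11.
Irvine vs Elmhurst: Irvine wins 24–18.
Irvine vs Linden: Irvine wins 30–12.
Irvine vs Glendale: Glendale wins 31–11.
Brookfield vs Elmhurst: Brookfield wins 30–12.
Brookfield vs Linden: Brookfield wins 31–11.
Brookfield vs Glendale: Brookfield wins 24–18.
Elmhurst vs Linden: Elmhurst wins 31–11.
Elmhurst vs Glendale: Glendale wins 30–12.
Linden vs Glendale: Glendale wins 31–11.
No candidate beats all others: Claremont beats Brookfield beats Irvine beats Claremont, a majority cycle.

No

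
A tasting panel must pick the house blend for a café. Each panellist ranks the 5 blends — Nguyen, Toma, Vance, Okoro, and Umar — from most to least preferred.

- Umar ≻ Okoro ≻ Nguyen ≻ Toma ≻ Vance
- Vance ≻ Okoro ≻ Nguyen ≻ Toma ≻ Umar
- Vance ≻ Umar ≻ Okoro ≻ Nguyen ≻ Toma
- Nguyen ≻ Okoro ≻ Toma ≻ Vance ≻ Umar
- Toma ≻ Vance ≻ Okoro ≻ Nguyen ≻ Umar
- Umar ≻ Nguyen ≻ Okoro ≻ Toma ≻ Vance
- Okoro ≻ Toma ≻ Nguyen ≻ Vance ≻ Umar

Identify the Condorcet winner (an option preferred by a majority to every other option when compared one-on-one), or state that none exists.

Head-to-head results (7 voters total):
Nguyen vs Toma: Nguyen wins 5–2.
Nguyen vs Vance: Nguyen wins 4–3.
Nguyen vs Okoro: Okoro wins 5–2.
Nguyen vs Umar: Nguyen wins 4–3.
Toma vs Vance: Toma wins 5–2.
Toma vs Okoro: Okoro wins 6–1.
Toma vs Umar: Toma wins 4–3.
Vance vs Okoro: Okoro wins 4–3.
Vance vs Umar: Vance wins 5–2.
Okoro vs Umar: Okoro wins 4–3.
Okoro beats each rival — Nguyen (5–2), Toma (6–1), Vance (4–3), Umar (4–3) — so Okoro is the Condorcet winner.

Okoro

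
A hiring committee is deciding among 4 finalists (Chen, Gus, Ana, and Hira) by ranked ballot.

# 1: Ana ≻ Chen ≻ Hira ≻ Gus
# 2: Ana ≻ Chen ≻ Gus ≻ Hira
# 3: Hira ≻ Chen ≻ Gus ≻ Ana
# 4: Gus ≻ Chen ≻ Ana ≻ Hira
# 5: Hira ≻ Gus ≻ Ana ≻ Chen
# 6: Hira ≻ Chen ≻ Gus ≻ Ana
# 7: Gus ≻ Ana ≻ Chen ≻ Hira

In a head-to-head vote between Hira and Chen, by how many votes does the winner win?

1

Ballots ranking Hira above Chen: 3.
Ballots ranking Chen above Hira: 4.
Chen wins 4–3, a margin of 1.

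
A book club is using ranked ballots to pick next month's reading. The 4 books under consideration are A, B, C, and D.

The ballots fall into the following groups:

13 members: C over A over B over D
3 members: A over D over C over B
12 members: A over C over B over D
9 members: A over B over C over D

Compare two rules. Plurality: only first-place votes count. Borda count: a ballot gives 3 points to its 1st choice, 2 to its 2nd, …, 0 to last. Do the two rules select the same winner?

Plurality first-place counts: A 24, B 0, C 13, D 0 → A.
Borda totals: A 98, B 43, C 75, D 6 → A.
The two rules agree on A.

Yes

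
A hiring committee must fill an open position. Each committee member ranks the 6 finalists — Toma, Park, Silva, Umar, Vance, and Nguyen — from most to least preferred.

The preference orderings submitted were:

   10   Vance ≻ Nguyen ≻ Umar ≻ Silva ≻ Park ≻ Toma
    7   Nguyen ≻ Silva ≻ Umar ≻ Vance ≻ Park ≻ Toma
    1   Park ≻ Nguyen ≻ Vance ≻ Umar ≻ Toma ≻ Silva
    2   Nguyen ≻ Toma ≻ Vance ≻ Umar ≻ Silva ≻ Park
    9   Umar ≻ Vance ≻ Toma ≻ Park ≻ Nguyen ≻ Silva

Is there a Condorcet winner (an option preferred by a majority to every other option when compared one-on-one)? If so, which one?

Head-to-head results (29 voters total):
Toma vs Park: Park wins 18–11.
Toma vs Silva: Silva wins 17–12.
Toma vs Umar: Umar wins 27–2.
Toma vs Vance: Vance wins 27–2.
Toma vs Nguyen: Nguyen wins 20–9.
Park vs Silva: Silva wins 19–10.
Park vs Umar: Umar wins 28–1.
Park vs Vance: Vance wins 28–1.
Park vs Nguyen: Nguyen wins 19–10.
Silva vs Umar: Umar wins 22–7.
Silva vs Vance: Vance wins 22–7.
Silva vs Nguyen: Nguyen wins 29–0.
Umar vs Vance: Umar wins 16–13.
Umar vs Nguyen: Nguyen wins 20–9.
Vance vs Nguyen: Vance wins 19–10.
No candidate beats all others: Umar beats Vance beats Nguyen beats Umar, a majority cycle.

None — there is no Condorcet winner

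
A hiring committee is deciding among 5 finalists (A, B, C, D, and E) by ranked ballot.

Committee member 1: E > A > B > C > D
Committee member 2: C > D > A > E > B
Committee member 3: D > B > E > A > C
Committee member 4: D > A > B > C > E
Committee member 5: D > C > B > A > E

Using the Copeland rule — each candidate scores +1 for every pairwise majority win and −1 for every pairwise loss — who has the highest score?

Pairwise results:
  A vs B: A wins 3–2.
  A vs C: A wins 3–2.
  A vs D: D wins 4–1.
  A vs E: A wins 3–2.
  B vs C: B wins 3–2.
  B vs D: D wins 4–1.
  B vs E: B wins 3–2.
  C vs D: D wins 3–2.
  C vs E: C wins 3–2.
  D vs E: D wins 4–1.
Copeland scores (wins − losses):
  A: 3 − 1 = 2
  B: 2 − 2 = 0
  C: 1 − 3 = -2
  D: 4 − 0 = 4
  E: 0 − 4 = -4
D has the best Copeland score.

D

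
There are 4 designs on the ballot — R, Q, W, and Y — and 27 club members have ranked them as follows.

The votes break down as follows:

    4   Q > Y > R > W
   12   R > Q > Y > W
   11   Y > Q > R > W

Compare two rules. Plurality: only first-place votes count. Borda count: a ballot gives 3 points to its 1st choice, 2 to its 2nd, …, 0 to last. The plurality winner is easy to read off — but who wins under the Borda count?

Q

Plurality first-place counts: R 12, Q 4, W 0, Y 11 → R.
Borda totals: R 51, Q 58, W 0, Y 53 → Q.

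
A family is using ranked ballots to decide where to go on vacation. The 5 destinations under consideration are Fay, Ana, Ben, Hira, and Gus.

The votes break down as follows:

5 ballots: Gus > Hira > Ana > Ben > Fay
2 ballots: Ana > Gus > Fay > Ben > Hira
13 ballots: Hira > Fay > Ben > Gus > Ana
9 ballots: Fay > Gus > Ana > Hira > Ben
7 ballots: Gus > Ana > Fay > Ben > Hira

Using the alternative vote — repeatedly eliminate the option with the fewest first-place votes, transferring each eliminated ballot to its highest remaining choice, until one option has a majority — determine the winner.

Round 1: Hira 13, Gus 12, Fay 9, Ana 2, Ben 0. Ben has the fewest and is eliminated.
Round 2: Hira 13, Gus 12, Fay 9, Ana 2. Ana has the fewest and is eliminated.
Round 3: Gus 14, Hira 13, Fay 9. Fay has the fewest and is eliminated.
Round 4: Gus 23, Hira 13. Gus has a majority.

Gus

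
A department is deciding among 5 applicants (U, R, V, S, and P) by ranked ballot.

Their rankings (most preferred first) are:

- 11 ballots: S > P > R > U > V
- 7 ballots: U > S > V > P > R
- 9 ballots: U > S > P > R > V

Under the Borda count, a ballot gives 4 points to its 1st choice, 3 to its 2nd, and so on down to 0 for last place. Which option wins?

S

Borda scores:
  U: 11·1 + 7·4 + 9·4 = 75
  R: 11·2 + 7·0 + 9·1 = 31
  V: 11·0 + 7·2 + 9·0 = 14
  S: 11·4 + 7·3 + 9·3 = 92
  P: 11·3 + 7·1 + 9·2 = 58
S has the highest total.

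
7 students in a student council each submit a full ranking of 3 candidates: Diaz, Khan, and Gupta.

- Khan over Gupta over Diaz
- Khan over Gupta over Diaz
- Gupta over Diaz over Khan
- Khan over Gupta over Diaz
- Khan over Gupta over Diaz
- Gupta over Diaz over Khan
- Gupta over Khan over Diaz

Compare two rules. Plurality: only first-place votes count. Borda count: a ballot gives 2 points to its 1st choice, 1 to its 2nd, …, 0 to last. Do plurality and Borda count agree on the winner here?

No

Plurality first-place counts: Diaz 0, Khan 4, Gupta 3 → Khan.
Borda totals: Diaz 2, Khan 9, Gupta 10 → Gupta.
The two rules disagree: plurality picks Khan, Borda picks Gupta.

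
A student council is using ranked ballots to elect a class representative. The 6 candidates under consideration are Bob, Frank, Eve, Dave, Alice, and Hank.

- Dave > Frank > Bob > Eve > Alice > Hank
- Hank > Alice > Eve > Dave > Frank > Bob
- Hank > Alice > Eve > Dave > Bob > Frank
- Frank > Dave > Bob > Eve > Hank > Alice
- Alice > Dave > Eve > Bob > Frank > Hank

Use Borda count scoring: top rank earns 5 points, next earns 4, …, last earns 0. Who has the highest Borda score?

Dave

Borda scores:
  Bob: 3 + 0 + 1 + 3 + 2 = 9
  Frank: 4 + 1 + 0 + 5 + 1 = 11
  Eve: 2 + 3 + 3 + 2 + 3 = 13
  Dave: 5 + 2 + 2 + 4 + 4 = 17
  Alice: 1 + 4 + 4 + 0 + 5 = 14
  Hank: 0 + 5 + 5 + 1 + 0 = 11
Dave has the highest total.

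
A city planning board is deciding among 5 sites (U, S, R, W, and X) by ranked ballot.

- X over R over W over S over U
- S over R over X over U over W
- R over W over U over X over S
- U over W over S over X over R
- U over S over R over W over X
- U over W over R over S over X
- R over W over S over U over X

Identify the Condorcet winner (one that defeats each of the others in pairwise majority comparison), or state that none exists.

R

Head-to-head results (7 voters total):
U vs S: U wins 4–3.
U vs R: R wins 4–3.
U vs W: U wins 4–3.
U vs X: U wins 5–2.
S vs R: R wins 4–3.
S vs W: W wins 5–2.
S vs X: S wins 5–2.
R vs W: R wins 5–2.
R vs X: R wins 5–2.
W vs X: W wins 5–2.
R beats each rival — U (4–3), S (4–3), W (5–2), X (5–2) — so R is the Condorcet winner.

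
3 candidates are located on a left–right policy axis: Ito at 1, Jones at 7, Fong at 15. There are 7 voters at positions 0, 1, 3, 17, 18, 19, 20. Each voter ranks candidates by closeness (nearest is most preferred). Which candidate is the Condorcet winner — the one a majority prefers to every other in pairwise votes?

Fong

With single-peaked preferences on a line, the Condorcet winner is the candidate closest to the median voter.
The median voter (position 17) is closest to Fong at 15.
Check: Fong vs Ito — voters closer to Fong: 4 of 7.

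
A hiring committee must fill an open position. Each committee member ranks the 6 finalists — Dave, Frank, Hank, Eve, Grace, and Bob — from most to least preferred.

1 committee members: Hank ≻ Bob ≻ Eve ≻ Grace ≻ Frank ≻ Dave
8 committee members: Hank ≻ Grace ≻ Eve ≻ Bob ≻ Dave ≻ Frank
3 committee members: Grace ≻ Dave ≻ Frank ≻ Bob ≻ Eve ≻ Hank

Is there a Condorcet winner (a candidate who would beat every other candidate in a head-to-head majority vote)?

Yes

Head-to-head results (12 voters total):
Dave vs Frank: Dave wins 11–1.
Dave vs Hank: Hank wins 9–3.
Dave vs Eve: Eve wins 9–3.
Dave vs Grace: Grace wins 12–0.
Dave vs Bob: Bob wins 9–3.
Frank vs Hank: Hank wins 9–3.
Frank vs Eve: Eve wins 9–3.
Frank vs Grace: Grace wins 12–0.
Frank vs Bob: Bob wins 9–3.
Hank vs Eve: Hank wins 9–3.
Hank vs Grace: Hank wins 9–3.
Hank vs Bob: Hank wins 9–3.
Eve vs Grace: Grace wins 11–1.
Eve vs Bob: Eve wins 8–4.
Grace vs Bob: Grace wins 11–1.
Hank beats each rival — Dave (9–3), Frank (9–3), Eve (9–3), Grace (9–3), Bob (9–3) — so Hank is the Condorcet winner.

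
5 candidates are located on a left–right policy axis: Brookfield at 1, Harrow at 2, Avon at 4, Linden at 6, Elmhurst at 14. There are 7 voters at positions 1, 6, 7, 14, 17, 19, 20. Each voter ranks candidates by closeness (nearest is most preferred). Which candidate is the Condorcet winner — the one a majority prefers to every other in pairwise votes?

Elmhurst

With single-peaked preferences on a line, the Condorcet winner is the candidate closest to the median voter.
The median voter (position 14) is closest to Elmhurst at 14.
Check: Elmhurst vs Linden — voters closer to Elmhurst: 4 of 7.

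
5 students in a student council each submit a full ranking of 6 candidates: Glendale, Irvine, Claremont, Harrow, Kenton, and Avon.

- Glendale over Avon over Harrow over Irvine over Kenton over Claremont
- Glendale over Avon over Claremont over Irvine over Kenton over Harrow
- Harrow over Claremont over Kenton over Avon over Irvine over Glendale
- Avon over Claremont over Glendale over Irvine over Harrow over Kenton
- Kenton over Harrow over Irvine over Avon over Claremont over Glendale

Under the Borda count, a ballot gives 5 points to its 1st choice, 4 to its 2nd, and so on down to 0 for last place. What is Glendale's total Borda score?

13

Borda scores:
  Glendale: 5 + 5 + 0 + 3 + 0 = 13
  Irvine: 2 + 2 + 1 + 2 + 3 = 10
  Claremont: 0 + 3 + 4 + 4 + 1 = 12
  Harrow: 3 + 0 + 5 + 1 + 4 = 13
  Kenton: 1 + 1 + 3 + 0 + 5 = 10
  Avon: 4 + 4 + 2 + 5 + 2 = 17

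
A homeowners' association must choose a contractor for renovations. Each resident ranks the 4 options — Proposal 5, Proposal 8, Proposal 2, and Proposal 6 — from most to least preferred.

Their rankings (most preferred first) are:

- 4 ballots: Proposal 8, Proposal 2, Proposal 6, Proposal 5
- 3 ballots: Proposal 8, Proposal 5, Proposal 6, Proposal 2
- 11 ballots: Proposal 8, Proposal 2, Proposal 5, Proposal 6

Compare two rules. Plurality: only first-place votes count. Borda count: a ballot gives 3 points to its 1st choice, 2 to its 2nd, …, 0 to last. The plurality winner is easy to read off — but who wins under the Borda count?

Proposal 8

Plurality first-place counts: Proposal 5 0, Proposal 8 18, Proposal 2 0, Proposal 6 0 → Proposal 8.
Borda totals: Proposal 5 17, Proposal 8 54, Proposal 2 30, Proposal 6 7 → Proposal 8.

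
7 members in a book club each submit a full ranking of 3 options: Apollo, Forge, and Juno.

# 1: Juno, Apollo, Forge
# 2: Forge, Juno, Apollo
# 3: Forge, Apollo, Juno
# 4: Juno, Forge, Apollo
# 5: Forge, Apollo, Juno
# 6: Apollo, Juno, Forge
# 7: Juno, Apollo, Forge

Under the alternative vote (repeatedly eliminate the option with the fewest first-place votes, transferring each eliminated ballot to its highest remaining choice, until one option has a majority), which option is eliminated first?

Apollo

Round 1: Forge 3, Juno 3, Apollo 1. Apollo has the fewest and is eliminated.
Round 2: Juno 4, Forge 3. Juno has a majority.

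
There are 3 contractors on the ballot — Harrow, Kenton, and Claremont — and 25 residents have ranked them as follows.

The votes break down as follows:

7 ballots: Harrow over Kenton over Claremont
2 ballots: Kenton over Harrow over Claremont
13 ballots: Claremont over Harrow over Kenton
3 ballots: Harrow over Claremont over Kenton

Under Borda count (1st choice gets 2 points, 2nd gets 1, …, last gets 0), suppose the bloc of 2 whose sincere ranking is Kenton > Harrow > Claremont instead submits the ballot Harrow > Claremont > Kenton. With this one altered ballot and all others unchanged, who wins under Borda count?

Harrow

Borda totals with the altered ballot: Harrow 37, Kenton 7, Claremont 31.
The winner is unchanged: still Harrow.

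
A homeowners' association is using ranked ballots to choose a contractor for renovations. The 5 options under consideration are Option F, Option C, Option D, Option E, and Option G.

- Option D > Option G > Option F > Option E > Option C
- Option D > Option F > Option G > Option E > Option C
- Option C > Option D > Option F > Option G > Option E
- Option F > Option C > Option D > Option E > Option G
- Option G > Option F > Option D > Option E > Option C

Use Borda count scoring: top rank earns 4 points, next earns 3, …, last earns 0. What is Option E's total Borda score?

4

Borda scores:
  Option F: 2 + 3 + 2 + 4 + 3 = 14
  Option C: 0 + 0 + 4 + 3 + 0 = 7
  Option D: 4 + 4 + 3 + 2 + 2 = 15
  Option E: 1 + 1 + 0 + 1 + 1 = 4
  Option G: 3 + 2 + 1 + 0 + 4 = 10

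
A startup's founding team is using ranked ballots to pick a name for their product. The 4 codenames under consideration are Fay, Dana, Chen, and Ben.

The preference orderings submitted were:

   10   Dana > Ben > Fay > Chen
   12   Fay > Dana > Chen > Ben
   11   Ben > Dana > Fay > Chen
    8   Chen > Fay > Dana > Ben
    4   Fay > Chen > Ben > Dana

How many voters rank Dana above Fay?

21

Ballots ranking Dana above Fay: 10+11 = 21.
Ballots ranking Fay above Dana: 12+8+4 = 24.
So 21 of 45 voters prefer Dana to Fay.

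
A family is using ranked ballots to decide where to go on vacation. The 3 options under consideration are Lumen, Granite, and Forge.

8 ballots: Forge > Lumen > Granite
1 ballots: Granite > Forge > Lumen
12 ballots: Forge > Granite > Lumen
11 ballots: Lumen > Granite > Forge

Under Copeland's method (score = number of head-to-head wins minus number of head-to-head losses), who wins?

Forge

Pairwise results:
  Lumen vs Granite: Lumen wins 19–13.
  Lumen vs Forge: Forge wins 21–11.
  Granite vs Forge: Forge wins 20–12.
Copeland scores (wins − losses):
  Lumen: 1 − 1 = 0
  Granite: 0 − 2 = -2
  Forge: 2 − 0 = 2
Forge has the best Copeland score.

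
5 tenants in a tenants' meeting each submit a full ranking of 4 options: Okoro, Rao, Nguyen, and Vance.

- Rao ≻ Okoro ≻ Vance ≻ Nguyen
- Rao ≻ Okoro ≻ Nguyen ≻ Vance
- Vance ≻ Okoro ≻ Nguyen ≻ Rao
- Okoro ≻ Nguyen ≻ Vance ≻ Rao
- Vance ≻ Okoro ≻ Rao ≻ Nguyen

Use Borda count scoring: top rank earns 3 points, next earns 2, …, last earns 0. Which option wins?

Borda scores:
  Okoro: 2 + 2 + 2 + 3 + 2 = 11
  Rao: 3 + 3 + 0 + 0 + 1 = 7
  Nguyen: 0 + 1 + 1 + 2 + 0 = 4
  Vance: 1 + 0 + 3 + 1 + 3 = 8
Okoro has the highest total.

Okoro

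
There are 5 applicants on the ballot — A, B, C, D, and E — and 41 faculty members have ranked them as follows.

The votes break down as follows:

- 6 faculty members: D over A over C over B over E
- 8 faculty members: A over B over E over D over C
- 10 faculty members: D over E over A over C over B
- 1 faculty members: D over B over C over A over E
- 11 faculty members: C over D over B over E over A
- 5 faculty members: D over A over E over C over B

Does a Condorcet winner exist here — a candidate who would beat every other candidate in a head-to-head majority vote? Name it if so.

D

Head-to-head results (41 voters total):
A vs B: A wins 29–12.
A vs C: A wins 29–12.
A vs D: D wins 33–8.
A vs E: E wins 21–20.
B vs C: C wins 32–9.
B vs D: D wins 33–8.
B vs E: B wins 26–15.
C vs D: D wins 30–11.
C vs E: E wins 23–18.
D vs E: D wins 33–8.
D beats each rival — A (33–8), B (33–8), C (30–11), E (33–8) — so D is the Condorcet winner.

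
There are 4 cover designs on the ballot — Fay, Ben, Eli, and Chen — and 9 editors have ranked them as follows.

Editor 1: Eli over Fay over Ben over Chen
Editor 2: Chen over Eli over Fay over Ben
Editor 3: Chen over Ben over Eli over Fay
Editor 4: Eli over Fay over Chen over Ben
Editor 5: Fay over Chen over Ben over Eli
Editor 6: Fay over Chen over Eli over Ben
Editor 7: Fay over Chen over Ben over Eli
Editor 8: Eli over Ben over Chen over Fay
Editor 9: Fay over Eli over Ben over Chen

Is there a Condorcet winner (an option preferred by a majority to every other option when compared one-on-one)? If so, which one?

Head-to-head results (9 voters total):
Fay vs Ben: Fay wins 7–2.
Fay vs Eli: Eli wins 5–4.
Fay vs Chen: Fay wins 6–3.
Ben vs Eli: Eli wins 6–3.
Ben vs Chen: Chen wins 6–3.
Eli vs Chen: Chen wins 5–4.
No candidate beats all others: Fay beats Chen beats Eli beats Fay, a majority cycle.

There is no Condorcet winner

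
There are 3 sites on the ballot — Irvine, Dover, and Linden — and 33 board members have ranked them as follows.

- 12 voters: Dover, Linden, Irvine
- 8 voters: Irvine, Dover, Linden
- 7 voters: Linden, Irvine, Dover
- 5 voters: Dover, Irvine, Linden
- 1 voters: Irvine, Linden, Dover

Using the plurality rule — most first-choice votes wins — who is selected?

First-place vote totals:
  Irvine: 9
  Dover: 17
  Linden: 7
Dover has the most first-place votes.

Dover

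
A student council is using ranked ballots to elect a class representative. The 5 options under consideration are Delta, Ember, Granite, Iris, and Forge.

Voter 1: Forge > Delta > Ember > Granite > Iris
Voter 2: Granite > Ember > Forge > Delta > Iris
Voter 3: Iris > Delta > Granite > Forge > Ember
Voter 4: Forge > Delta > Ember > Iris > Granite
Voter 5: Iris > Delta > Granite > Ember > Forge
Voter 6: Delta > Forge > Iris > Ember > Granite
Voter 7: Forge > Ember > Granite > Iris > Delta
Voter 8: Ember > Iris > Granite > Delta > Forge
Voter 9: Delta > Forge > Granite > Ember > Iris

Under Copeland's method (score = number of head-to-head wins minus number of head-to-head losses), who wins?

Delta

Pairwise results:
  Delta vs Ember: Delta wins 6–3.
  Delta vs Granite: Delta wins 6–3.
  Delta vs Iris: Delta wins 5–4.
  Delta vs Forge: Delta wins 5–4.
  Ember vs Granite: Ember wins 5–4.
  Ember vs Iris: Ember wins 6–3.
  Ember vs Forge: Forge wins 6–3.
  Granite vs Iris: Iris wins 5–4.
  Granite vs Forge: Forge wins 5–4.
  Iris vs Forge: Forge wins 6–3.
Copeland scores (wins − losses):
  Delta: 4 − 0 = 4
  Ember: 2 − 2 = 0
  Granite: 0 − 4 = -4
  Iris: 1 − 3 = -2
  Forge: 3 − 1 = 2
Delta has the best Copeland score.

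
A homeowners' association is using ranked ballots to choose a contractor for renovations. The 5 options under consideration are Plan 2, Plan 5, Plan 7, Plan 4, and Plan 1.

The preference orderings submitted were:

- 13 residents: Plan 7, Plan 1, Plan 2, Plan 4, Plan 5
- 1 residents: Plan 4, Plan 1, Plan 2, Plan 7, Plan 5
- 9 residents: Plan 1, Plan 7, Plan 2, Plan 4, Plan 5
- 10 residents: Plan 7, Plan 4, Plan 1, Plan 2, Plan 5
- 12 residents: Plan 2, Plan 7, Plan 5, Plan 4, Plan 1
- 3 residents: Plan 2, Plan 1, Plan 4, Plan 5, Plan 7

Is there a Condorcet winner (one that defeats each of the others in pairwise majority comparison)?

Yes

Head-to-head results (48 voters total):
Plan 2 vs Plan 5: Plan 2 wins 48–0.
Plan 2 vs Plan 7: Plan 7 wins 32–16.
Plan 2 vs Plan 4: Plan 2 wins 37–11.
Plan 2 vs Plan 1: Plan 1 wins 33–15.
Plan 5 vs Plan 7: Plan 7 wins 45–3.
Plan 5 vs Plan 4: Plan 4 wins 36–12.
Plan 5 vs Plan 1: Plan 1 wins 36–12.
Plan 7 vs Plan 4: Plan 7 wins 44–4.
Plan 7 vs Plan 1: Plan 7 wins 35–13.
Plan 4 vs Plan 1: Plan 1 wins 25–23.
Plan 7 beats each rival — Plan 2 (32–16), Plan 5 (45–3), Plan 4 (44–4), Plan 1 (35–13) — so Plan 7 is the Condorcet winner.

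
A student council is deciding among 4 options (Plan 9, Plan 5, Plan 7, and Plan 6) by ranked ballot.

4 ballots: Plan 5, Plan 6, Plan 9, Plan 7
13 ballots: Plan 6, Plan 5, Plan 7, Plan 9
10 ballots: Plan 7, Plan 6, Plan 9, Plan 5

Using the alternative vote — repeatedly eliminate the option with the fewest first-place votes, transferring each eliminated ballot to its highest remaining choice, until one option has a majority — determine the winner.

Round 1: Plan 6 13, Plan 7 10, Plan 5 4, Plan 9 0. Plan 9 has the fewest and is eliminated.
Round 2: Plan 6 13, Plan 7 10, Plan 5 4. Plan 5 has the fewest and is eliminated.
Round 3: Plan 6 17, Plan 7 10. Plan 6 has a majority.

Plan 6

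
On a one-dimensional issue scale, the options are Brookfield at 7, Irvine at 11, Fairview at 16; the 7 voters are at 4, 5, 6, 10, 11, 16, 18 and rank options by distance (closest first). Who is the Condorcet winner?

With single-peaked preferences on a line, the Condorcet winner is the candidate closest to the median voter.
The median voter (position 10) is closest to Irvine at 11.
Check: Irvine vs Fairview — voters closer to Irvine: 5 of 7.

Irvine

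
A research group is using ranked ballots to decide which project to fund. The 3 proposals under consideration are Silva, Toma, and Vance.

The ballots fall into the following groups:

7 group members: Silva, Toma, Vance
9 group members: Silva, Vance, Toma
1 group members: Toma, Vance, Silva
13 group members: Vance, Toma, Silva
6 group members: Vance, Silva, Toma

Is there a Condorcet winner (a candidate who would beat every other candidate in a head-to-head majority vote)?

Head-to-head results (36 voters total):
Silva vs Toma: Silva wins 22–14.
Silva vs Vance: Vance wins 20–16.
Toma vs Vance: Vance wins 28–8.
Vance beats each rival — Silva (20–16), Toma (28–8) — so Vance is the Condorcet winner.

Yes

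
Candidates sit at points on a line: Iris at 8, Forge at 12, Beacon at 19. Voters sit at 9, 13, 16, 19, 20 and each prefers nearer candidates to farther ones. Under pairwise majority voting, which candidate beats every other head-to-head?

Beacon

With single-peaked preferences on a line, the Condorcet winner is the candidate closest to the median voter.
The median voter (position 16) is closest to Beacon at 19.
Check: Beacon vs Forge — voters closer to Beacon: 3 of 5.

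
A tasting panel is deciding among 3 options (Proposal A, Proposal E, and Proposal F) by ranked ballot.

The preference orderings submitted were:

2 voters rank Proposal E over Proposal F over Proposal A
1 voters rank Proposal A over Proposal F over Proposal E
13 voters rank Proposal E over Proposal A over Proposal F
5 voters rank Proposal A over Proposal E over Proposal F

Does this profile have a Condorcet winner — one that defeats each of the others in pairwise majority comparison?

Head-to-head results (21 voters total):
Proposal A vs Proposal E: Proposal E wins 15–6.
Proposal A vs Proposal F: Proposal A wins 19–2.
Proposal E vs Proposal F: Proposal E wins 20–1.
Proposal E beats each rival — Proposal A (15–6), Proposal F (20–1) — so Proposal E is the Condorcet winner.

Yes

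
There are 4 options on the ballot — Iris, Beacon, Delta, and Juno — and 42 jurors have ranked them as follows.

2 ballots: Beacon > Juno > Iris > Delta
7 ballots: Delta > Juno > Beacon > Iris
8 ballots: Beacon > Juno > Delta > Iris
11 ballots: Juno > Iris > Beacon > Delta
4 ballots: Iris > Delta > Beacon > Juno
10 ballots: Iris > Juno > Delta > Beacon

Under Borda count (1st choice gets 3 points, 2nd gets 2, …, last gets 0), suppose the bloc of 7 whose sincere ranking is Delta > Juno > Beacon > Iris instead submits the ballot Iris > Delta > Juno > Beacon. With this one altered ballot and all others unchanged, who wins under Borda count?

Borda totals with the altered ballot: Iris 87, Beacon 45, Delta 40, Juno 80.
The switch changes the winner from Juno to Iris.

Iris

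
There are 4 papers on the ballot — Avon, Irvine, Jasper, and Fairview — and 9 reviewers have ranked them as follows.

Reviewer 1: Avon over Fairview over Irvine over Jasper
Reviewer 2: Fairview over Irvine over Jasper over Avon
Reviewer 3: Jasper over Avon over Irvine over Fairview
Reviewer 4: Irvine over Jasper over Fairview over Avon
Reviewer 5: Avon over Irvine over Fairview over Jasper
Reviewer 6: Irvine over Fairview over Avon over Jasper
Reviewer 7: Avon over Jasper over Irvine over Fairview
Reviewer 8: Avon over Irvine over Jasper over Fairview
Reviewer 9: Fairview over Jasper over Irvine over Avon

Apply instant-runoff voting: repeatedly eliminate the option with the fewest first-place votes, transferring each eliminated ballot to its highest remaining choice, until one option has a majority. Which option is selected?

Round 1: Avon 4, Irvine 2, Fairview 2, Jasper 1. Jasper has the fewest and is eliminated.
Round 2: Avon 5, Irvine 2, Fairview 2. Avon has a majority.

Avon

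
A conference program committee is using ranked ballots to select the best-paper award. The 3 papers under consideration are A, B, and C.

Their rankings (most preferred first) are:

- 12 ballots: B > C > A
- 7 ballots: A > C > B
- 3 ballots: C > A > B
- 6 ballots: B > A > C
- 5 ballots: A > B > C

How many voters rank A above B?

15

Ballots ranking A above B: 7+3+5 = 15.
Ballots ranking B above A: 12+6 = 18.
So 15 of 33 voters prefer A to B.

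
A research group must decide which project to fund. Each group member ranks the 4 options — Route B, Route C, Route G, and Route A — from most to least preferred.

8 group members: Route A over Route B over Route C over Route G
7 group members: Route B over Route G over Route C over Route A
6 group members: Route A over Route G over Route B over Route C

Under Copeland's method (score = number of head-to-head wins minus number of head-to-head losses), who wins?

Route A

Pairwise results:
  Route B vs Route C: Route B wins 21–0.
  Route B vs Route G: Route B wins 15–6.
  Route B vs Route A: Route A wins 14–7.
  Route C vs Route G: Route G wins 13–8.
  Route C vs Route A: Route A wins 14–7.
  Route G vs Route A: Route A wins 14–7.
Copeland scores (wins − losses):
  Route B: 2 − 1 = 1
  Route C: 0 − 3 = -3
  Route G: 1 − 2 = -1
  Route A: 3 − 0 = 3
Route A has the best Copeland score.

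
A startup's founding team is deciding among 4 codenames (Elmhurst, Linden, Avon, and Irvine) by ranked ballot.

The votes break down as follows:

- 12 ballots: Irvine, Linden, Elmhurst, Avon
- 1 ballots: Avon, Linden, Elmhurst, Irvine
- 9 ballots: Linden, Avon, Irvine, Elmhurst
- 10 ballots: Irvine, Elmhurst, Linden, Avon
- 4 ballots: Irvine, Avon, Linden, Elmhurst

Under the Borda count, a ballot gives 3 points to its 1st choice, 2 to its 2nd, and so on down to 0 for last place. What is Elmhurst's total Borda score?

Borda scores:
  Elmhurst: 12·1 + 1 + 9·0 + 10·2 + 4·0 = 33
  Linden: 12·2 + 2 + 9·3 + 10·1 + 4·1 = 67
  Avon: 12·0 + 3 + 9·2 + 10·0 + 4·2 = 29
  Irvine: 12·3 + 0 + 9·1 + 10·3 + 4·3 = 87

33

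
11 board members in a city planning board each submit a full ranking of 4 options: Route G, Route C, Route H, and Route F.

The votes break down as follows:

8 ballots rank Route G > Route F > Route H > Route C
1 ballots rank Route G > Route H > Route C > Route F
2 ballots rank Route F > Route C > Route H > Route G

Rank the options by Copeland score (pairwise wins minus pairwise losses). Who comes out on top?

Pairwise results:
  Route G vs Route C: Route G wins 9–2.
  Route G vs Route H: Route G wins 9–2.
  Route G vs Route F: Route G wins 9–2.
  Route C vs Route H: Route H wins 9–2.
  Route C vs Route F: Route F wins 10–1.
  Route H vs Route F: Route F wins 10–1.
Copeland scores (wins − losses):
  Route G: 3 − 0 = 3
  Route C: 0 − 3 = -3
  Route H: 1 − 2 = -1
  Route F: 2 − 1 = 1
Route G has the best Copeland score.

Route G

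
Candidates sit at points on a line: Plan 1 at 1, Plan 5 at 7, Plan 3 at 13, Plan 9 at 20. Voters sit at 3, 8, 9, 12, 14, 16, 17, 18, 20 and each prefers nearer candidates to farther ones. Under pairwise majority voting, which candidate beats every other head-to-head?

Plan 3

With single-peaked preferences on a line, the Condorcet winner is the candidate closest to the median voter.
The median voter (position 14) is closest to Plan 3 at 13.
Check: Plan 3 vs Plan 1 — voters closer to Plan 3: 8 of 9.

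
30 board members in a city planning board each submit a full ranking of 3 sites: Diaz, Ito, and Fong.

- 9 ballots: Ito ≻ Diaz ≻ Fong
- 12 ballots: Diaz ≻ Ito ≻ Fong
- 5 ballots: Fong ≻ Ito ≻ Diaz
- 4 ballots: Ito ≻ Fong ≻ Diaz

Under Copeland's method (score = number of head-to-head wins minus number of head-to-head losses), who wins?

Ito

Pairwise results:
  Diaz vs Ito: Ito wins 18–12.
  Diaz vs Fong: Diaz wins 21–9.
  Ito vs Fong: Ito wins 25–5.
Copeland scores (wins − losses):
  Diaz: 1 − 1 = 0
  Ito: 2 − 0 = 2
  Fong: 0 − 2 = -2
Ito has the best Copeland score.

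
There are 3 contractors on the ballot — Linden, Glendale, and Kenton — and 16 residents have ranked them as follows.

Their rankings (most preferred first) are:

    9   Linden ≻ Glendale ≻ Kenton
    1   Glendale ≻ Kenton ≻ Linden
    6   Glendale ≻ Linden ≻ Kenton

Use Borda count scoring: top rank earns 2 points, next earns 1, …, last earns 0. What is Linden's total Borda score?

Borda scores:
  Linden: 9·2 + 0 + 6·1 = 24
  Glendale: 9·1 + 2 + 6·2 = 23
  Kenton: 9·0 + 1 + 6·0 = 1

24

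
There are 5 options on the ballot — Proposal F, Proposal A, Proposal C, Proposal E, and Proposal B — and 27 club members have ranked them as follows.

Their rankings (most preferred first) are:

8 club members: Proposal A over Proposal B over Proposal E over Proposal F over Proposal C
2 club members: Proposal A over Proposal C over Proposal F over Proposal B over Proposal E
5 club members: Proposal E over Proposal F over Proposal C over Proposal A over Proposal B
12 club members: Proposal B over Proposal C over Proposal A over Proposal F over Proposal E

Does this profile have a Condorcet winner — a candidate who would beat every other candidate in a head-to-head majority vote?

No

Head-to-head results (27 voters total):
Proposal F vs Proposal A: Proposal A wins 22–5.
Proposal F vs Proposal C: Proposal C wins 14–13.
Proposal F vs Proposal E: Proposal F wins 14–13.
Proposal F vs Proposal B: Proposal B wins 20–7.
Proposal A vs Proposal C: Proposal C wins 17–10.
Proposal A vs Proposal E: Proposal A wins 22–5.
Proposal A vs Proposal B: Proposal A wins 15–12.
Proposal C vs Proposal E: Proposal C wins 14–13.
Proposal C vs Proposal B: Proposal B wins 20–7.
Proposal E vs Proposal B: Proposal B wins 22–5.
No candidate beats all others: Proposal A beats Proposal B beats Proposal C beats Proposal A, a majority cycle.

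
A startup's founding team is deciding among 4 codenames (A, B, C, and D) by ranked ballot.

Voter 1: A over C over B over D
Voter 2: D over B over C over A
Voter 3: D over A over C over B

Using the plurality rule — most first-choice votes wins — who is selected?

D

First-place vote totals:
  A: 1
  B: 0
  C: 0
  D: 2
D has the most first-place votes.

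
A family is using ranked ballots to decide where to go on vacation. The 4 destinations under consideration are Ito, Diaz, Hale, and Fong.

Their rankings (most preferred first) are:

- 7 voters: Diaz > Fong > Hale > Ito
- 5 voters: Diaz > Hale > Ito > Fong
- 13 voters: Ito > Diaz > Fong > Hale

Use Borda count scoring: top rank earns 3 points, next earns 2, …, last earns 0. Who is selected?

Borda scores:
  Ito: 7·0 + 5·1 + 13·3 = 44
  Diaz: 7·3 + 5·3 + 13·2 = 62
  Hale: 7·1 + 5·2 + 13·0 = 17
  Fong: 7·2 + 5·0 + 13·1 = 27
Diaz has the highest total.

Diaz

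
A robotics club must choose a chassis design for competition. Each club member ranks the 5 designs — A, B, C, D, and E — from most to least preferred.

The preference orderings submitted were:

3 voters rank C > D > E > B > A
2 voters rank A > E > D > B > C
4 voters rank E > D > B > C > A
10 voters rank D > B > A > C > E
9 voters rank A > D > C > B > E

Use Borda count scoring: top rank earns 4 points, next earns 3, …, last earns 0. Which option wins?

D

Borda scores:
  A: 3·0 + 2·4 + 4·0 + 10·2 + 9·4 = 64
  B: 3·1 + 2·1 + 4·2 + 10·3 + 9·1 = 52
  C: 3·4 + 2·0 + 4·1 + 10·1 + 9·2 = 44
  D: 3·3 + 2·2 + 4·3 + 10·4 + 9·3 = 92
  E: 3·2 + 2·3 + 4·4 + 10·0 + 9·0 = 28
D has the highest total.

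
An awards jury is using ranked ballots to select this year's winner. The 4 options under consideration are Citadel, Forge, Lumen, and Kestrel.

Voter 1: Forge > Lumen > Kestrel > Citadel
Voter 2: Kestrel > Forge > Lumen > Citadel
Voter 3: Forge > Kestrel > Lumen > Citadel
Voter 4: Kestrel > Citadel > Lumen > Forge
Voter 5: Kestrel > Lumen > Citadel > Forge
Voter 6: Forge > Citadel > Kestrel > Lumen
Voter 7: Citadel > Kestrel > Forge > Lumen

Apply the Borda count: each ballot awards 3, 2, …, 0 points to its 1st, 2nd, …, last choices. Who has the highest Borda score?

Borda scores:
  Citadel: 0 + 0 + 0 + 2 + 1 + 2 + 3 = 8
  Forge: 3 + 2 + 3 + 0 + 0 + 3 + 1 = 12
  Lumen: 2 + 1 + 1 + 1 + 2 + 0 + 0 = 7
  Kestrel: 1 + 3 + 2 + 3 + 3 + 1 + 2 = 15
Kestrel has the highest total.

Kestrel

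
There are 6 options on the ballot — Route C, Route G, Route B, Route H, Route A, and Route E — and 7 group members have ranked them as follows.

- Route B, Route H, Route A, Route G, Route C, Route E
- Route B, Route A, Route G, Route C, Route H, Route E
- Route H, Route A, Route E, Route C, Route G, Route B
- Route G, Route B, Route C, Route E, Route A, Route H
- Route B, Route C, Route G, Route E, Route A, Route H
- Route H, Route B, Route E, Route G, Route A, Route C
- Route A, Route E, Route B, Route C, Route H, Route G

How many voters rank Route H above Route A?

Ballots ranking Route H above Route A: 3.
Ballots ranking Route A above Route H: 4.
So 3 of 7 voters prefer Route H to Route A.

3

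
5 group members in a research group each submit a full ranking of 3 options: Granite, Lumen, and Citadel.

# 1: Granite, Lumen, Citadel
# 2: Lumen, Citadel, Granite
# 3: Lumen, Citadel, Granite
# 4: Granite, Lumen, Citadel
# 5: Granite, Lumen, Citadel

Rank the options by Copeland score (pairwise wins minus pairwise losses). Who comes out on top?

Pairwise results:
  Granite vs Lumen: Granite wins 3–2.
  Granite vs Citadel: Granite wins 3–2.
  Lumen vs Citadel: Lumen wins 5–0.
Copeland scores (wins − losses):
  Granite: 2 − 0 = 2
  Lumen: 1 − 1 = 0
  Citadel: 0 − 2 = -2
Granite has the best Copeland score.

Granite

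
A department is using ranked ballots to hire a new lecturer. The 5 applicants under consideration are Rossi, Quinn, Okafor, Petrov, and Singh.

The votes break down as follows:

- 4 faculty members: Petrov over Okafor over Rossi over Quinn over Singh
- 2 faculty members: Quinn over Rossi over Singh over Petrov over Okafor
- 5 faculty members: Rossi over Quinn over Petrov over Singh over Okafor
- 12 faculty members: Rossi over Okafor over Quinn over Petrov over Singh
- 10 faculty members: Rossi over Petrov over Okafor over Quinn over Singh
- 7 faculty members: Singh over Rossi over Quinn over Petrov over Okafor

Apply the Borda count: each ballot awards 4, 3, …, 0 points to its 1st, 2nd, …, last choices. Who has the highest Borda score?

Borda scores:
  Rossi: 4·2 + 2·3 + 5·4 + 12·4 + 10·4 + 7·3 = 143
  Quinn: 4·1 + 2·4 + 5·3 + 12·2 + 10·1 + 7·2 = 75
  Okafor: 4·3 + 2·0 + 5·0 + 12·3 + 10·2 + 7·0 = 68
  Petrov: 4·4 + 2·1 + 5·2 + 12·1 + 10·3 + 7·1 = 77
  Singh: 4·0 + 2·2 + 5·1 + 12·0 + 10·0 + 7·4 = 37
Rossi has the highest total.

Rossi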